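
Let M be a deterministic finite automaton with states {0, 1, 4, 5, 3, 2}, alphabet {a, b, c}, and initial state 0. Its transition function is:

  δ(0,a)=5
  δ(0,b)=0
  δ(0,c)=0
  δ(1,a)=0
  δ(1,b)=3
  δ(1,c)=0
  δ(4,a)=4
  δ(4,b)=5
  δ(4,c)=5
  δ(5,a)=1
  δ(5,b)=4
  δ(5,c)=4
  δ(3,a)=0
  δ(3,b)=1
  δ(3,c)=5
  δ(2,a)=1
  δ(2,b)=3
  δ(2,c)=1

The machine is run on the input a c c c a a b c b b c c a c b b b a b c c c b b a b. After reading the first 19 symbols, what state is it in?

start at 0
read 'a': 0 → 5
read 'c': 5 → 4
read 'c': 4 → 5
read 'c': 5 → 4
read 'a': 4 → 4
read 'a': 4 → 4
read 'b': 4 → 5
read 'c': 5 → 4
read 'b': 4 → 5
read 'b': 5 → 4
read 'c': 4 → 5
read 'c': 5 → 4
read 'a': 4 → 4
read 'c': 4 → 5
read 'b': 5 → 4
read 'b': 4 → 5
read 'b': 5 → 4
read 'a': 4 → 4
read 'b': 4 → 5
After 19 symbols: 5.

5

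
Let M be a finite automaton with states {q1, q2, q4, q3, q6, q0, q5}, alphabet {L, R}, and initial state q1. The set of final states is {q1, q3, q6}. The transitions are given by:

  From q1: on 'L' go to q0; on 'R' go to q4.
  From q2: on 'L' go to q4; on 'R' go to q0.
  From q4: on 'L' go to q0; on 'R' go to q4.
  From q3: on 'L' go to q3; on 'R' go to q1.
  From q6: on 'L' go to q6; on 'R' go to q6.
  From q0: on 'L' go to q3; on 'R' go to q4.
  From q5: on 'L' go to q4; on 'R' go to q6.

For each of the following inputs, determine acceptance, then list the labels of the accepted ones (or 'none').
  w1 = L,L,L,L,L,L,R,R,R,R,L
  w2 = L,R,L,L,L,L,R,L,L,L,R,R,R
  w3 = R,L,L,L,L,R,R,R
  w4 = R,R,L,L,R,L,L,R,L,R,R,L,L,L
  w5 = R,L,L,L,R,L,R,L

w4

w1:
  start at q1
  read 'L': q1 → q0
  read 'L': q0 → q3
  read 'L': q3 → q3
  read 'L': q3 → q3
  read 'L': q3 → q3
  read 'L': q3 → q3
  read 'R': q3 → q1
  read 'R': q1 → q4
  read 'R': q4 → q4
  read 'R': q4 → q4
  read 'L': q4 → q0
  end q0, rejected
w2:
  start at q1
  read 'L': q1 → q0
  read 'R': q0 → q4
  read 'L': q4 → q0
  read 'L': q0 → q3
  read 'L': q3 → q3
  read 'L': q3 → q3
  read 'R': q3 → q1
  read 'L': q1 → q0
  read 'L': q0 → q3
  read 'L': q3 → q3
  read 'R': q3 → q1
  read 'R': q1 → q4
  read 'R': q4 → q4
  end q4, rejected
w3:
  start at q1
  read 'R': q1 → q4
  read 'L': q4 → q0
  read 'L': q0 → q3
  read 'L': q3 → q3
  read 'L': q3 → q3
  read 'R': q3 → q1
  read 'R': q1 → q4
  read 'R': q4 → q4
  end q4, rejected
w4:
  start at q1
  read 'R': q1 → q4
  read 'R': q4 → q4
  read 'L': q4 → q0
  read 'L': q0 → q3
  read 'R': q3 → q1
  read 'L': q1 → q0
  read 'L': q0 → q3
  read 'R': q3 → q1
  read 'L': q1 → q0
  read 'R': q0 → q4
  read 'R': q4 → q4
  read 'L': q4 → q0
  read 'L': q0 → q3
  read 'L': q3 → q3
  end q3, accepted
w5:
  start at q1
  read 'R': q1 → q4
  read 'L': q4 → q0
  read 'L': q0 → q3
  read 'L': q3 → q3
  read 'R': q3 → q1
  read 'L': q1 → q0
  read 'R': q0 → q4
  read 'L': q4 → q0
  end q0, rejected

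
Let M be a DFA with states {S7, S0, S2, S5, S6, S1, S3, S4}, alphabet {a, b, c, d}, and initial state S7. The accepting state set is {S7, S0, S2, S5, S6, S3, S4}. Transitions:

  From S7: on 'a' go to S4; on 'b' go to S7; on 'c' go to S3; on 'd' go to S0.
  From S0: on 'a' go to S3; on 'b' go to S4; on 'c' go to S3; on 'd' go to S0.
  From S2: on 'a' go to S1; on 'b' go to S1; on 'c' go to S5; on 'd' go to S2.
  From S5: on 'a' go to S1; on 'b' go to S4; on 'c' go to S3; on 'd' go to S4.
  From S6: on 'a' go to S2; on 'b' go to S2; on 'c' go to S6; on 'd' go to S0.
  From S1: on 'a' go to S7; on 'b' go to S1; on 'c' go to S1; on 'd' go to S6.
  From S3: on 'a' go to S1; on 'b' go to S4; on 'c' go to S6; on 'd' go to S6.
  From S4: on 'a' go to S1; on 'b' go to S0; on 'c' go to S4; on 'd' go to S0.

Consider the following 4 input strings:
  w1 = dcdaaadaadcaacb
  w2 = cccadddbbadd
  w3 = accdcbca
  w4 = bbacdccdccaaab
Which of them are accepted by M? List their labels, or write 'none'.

w2, w4

w1: Trace: S7 -d-> S0 -c-> S3 -d-> S6 -a-> S2 -a-> S1 -a-> S7 -d-> S0 -a-> S3 -a-> S1 -d-> S6 -c-> S6 -a-> S2 -a-> S1 -c-> S1 -b-> S1  → end S1, rejected
w2: Trace: S7 -c-> S3 -c-> S6 -c-> S6 -a-> S2 -d-> S2 -d-> S2 -d-> S2 -b-> S1 -b-> S1 -a-> S7 -d-> S0 -d-> S0  → end S0, accepted
w3: Trace: S7 -a-> S4 -c-> S4 -c-> S4 -d-> S0 -c-> S3 -b-> S4 -c-> S4 -a-> S1  → end S1, rejected
w4: Trace: S7 -b-> S7 -b-> S7 -a-> S4 -c-> S4 -d-> S0 -c-> S3 -c-> S6 -d-> S0 -c-> S3 -c-> S6 -a-> S2 -a-> S1 -a-> S7 -b-> S7  → end S7, accepted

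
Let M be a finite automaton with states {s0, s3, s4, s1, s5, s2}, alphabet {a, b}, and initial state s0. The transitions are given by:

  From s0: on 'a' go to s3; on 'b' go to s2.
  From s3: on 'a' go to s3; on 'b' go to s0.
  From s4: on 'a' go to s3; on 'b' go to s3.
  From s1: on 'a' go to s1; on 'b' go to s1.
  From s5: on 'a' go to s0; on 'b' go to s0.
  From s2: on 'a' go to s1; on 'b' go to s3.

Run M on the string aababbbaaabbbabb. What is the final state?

Trace: s0 -a-> s3 -a-> s3 -b-> s0 -a-> s3 -b-> s0 -b-> s2 -b-> s3 -a-> s3 -a-> s3 -a-> s3 -b-> s0 -b-> s2 -b-> s3 -a-> s3 -b-> s0 -b-> s2

s2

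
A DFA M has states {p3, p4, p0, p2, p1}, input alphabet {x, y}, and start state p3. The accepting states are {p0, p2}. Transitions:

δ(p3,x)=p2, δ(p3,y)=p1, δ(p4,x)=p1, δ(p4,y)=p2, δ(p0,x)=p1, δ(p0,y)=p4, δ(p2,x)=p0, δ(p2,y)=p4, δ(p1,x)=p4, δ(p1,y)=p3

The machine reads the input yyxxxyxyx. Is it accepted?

No

start at p3
read 'y': p3 → p1
read 'y': p1 → p3
read 'x': p3 → p2
read 'x': p2 → p0
read 'x': p0 → p1
read 'y': p1 → p3
read 'x': p3 → p2
read 'y': p2 → p4
read 'x': p4 → p1
End state p1 is not accepting.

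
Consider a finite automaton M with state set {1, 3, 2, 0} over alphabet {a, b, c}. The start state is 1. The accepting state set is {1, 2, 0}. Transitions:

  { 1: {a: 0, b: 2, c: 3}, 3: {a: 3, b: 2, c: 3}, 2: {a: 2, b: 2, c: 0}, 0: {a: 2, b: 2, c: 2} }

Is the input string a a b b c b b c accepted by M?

Trace: 1 -a-> 0 -a-> 2 -b-> 2 -b-> 2 -c-> 0 -b-> 2 -b-> 2 -c-> 0
End state 0 is accepting.

Yes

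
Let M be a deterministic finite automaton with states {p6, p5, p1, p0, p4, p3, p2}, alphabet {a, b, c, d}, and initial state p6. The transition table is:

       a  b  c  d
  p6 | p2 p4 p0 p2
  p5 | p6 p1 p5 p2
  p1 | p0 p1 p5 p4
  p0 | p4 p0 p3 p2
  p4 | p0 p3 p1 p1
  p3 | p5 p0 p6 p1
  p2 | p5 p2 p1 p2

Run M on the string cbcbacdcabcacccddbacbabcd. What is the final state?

p1

start at p6
read 'c': p6 → p0
read 'b': p0 → p0
read 'c': p0 → p3
read 'b': p3 → p0
read 'a': p0 → p4
read 'c': p4 → p1
read 'd': p1 → p4
read 'c': p4 → p1
read 'a': p1 → p0
read 'b': p0 → p0
read 'c': p0 → p3
read 'a': p3 → p5
read 'c': p5 → p5
read 'c': p5 → p5
read 'c': p5 → p5
read 'd': p5 → p2
read 'd': p2 → p2
read 'b': p2 → p2
read 'a': p2 → p5
read 'c': p5 → p5
read 'b': p5 → p1
read 'a': p1 → p0
read 'b': p0 → p0
read 'c': p0 → p3
read 'd': p3 → p1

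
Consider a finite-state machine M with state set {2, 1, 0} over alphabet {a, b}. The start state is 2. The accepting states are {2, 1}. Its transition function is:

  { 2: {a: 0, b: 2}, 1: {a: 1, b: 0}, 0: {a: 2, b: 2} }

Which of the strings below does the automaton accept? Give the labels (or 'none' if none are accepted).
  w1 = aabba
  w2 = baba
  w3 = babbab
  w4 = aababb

w3, w4

w1:
  start at 2
  read 'a': 2 → 0
  read 'a': 0 → 2
  read 'b': 2 → 2
  read 'b': 2 → 2
  read 'a': 2 → 0
  end 0, rejected
w2:
  start at 2
  read 'b': 2 → 2
  read 'a': 2 → 0
  read 'b': 0 → 2
  read 'a': 2 → 0
  end 0, rejected
w3:
  start at 2
  read 'b': 2 → 2
  read 'a': 2 → 0
  read 'b': 0 → 2
  read 'b': 2 → 2
  read 'a': 2 → 0
  read 'b': 0 → 2
  end 2, accepted
w4:
  start at 2
  read 'a': 2 → 0
  read 'a': 0 → 2
  read 'b': 2 → 2
  read 'a': 2 → 0
  read 'b': 0 → 2
  read 'b': 2 → 2
  end 2, accepted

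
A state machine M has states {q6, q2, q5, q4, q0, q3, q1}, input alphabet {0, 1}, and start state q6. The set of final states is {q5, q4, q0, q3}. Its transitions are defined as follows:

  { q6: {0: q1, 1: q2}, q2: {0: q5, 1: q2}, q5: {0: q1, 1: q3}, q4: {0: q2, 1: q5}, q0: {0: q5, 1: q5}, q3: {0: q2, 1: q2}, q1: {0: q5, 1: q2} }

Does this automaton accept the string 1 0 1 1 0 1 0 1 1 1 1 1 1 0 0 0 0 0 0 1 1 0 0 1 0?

Trace: q6 -1-> q2 -0-> q5 -1-> q3 -1-> q2 -0-> q5 -1-> q3 -0-> q2 -1-> q2 -1-> q2 -1-> q2 -1-> q2 -1-> q2 -1-> q2 -0-> q5 -0-> q1 -0-> q5 -0-> q1 -0-> q5 -0-> q1 -1-> q2 -1-> q2 -0-> q5 -0-> q1 -1-> q2 -0-> q5
End state q5 is accepting.

Yes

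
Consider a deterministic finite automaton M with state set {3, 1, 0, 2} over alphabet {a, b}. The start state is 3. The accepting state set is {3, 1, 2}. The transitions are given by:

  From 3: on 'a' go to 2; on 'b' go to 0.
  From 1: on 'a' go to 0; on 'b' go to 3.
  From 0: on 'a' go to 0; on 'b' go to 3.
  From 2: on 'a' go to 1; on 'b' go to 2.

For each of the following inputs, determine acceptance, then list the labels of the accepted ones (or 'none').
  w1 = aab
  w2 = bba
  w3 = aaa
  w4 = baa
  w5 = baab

w1, w2, w5

w1: Trace: 3 -a-> 2 -a-> 1 -b-> 3  → end 3, accepted
w2: Trace: 3 -b-> 0 -b-> 3 -a-> 2  → end 2, accepted
w3: Trace: 3 -a-> 2 -a-> 1 -a-> 0  → end 0, rejected
w4: Trace: 3 -b-> 0 -a-> 0 -a-> 0  → end 0, rejected
w5: Trace: 3 -b-> 0 -a-> 0 -a-> 0 -b-> 3  → end 3, accepted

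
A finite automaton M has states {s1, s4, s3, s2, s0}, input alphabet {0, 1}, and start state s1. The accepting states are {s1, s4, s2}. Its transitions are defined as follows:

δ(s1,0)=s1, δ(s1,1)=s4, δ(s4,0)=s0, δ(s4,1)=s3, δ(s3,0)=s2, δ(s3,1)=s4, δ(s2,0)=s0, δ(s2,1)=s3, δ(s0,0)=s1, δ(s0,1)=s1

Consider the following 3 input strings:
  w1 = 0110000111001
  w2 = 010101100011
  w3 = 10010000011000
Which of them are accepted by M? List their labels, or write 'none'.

w1, w3

w1: s1 → s1 → s4 → s3 → s2 → s0 → s1 → s1 → s4 → s3 → s4 → s0 → s1 → s4  → end s4, accepted
w2: s1 → s1 → s4 → s0 → s1 → s1 → s4 → s3 → s2 → s0 → s1 → s4 → s3  → end s3, rejected
w3: s1 → s4 → s0 → s1 → s4 → s0 → s1 → s1 → s1 → s1 → s4 → s3 → s2 → s0 → s1  → end s1, accepted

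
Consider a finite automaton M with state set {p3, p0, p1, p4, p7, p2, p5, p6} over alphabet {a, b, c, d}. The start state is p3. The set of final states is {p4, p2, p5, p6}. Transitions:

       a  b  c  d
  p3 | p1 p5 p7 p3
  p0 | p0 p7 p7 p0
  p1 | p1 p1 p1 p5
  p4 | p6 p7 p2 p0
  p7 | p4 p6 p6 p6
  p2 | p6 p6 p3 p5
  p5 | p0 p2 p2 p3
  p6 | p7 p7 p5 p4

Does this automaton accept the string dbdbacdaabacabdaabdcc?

Trace: p3 -d-> p3 -b-> p5 -d-> p3 -b-> p5 -a-> p0 -c-> p7 -d-> p6 -a-> p7 -a-> p4 -b-> p7 -a-> p4 -c-> p2 -a-> p6 -b-> p7 -d-> p6 -a-> p7 -a-> p4 -b-> p7 -d-> p6 -c-> p5 -c-> p2
End state p2 is accepting.

Yes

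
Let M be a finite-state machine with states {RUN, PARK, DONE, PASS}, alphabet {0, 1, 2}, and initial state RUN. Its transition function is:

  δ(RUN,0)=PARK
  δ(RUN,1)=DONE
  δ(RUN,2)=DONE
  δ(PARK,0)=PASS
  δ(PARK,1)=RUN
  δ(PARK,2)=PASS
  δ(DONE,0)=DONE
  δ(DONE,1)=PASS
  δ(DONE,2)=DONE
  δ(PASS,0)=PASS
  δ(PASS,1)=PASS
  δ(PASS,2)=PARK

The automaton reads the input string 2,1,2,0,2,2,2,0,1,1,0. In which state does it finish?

start at RUN
read '2': RUN → DONE
read '1': DONE → PASS
read '2': PASS → PARK
read '0': PARK → PASS
read '2': PASS → PARK
read '2': PARK → PASS
read '2': PASS → PARK
read '0': PARK → PASS
read '1': PASS → PASS
read '1': PASS → PASS
read '0': PASS → PASS

PASS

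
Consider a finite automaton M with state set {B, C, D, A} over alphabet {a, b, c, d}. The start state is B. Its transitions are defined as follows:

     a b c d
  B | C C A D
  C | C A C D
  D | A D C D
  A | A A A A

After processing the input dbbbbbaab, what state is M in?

A

B → D → D → D → D → D → D → A → A → A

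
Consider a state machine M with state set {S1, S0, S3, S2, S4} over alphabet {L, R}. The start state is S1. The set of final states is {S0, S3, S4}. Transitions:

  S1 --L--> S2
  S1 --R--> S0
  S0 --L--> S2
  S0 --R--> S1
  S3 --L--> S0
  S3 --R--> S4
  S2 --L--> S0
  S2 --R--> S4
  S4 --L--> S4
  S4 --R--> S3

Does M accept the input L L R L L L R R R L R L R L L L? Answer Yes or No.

No

Trace: S1 -L-> S2 -L-> S0 -R-> S1 -L-> S2 -L-> S0 -L-> S2 -R-> S4 -R-> S3 -R-> S4 -L-> S4 -R-> S3 -L-> S0 -R-> S1 -L-> S2 -L-> S0 -L-> S2
End state S2 is not accepting.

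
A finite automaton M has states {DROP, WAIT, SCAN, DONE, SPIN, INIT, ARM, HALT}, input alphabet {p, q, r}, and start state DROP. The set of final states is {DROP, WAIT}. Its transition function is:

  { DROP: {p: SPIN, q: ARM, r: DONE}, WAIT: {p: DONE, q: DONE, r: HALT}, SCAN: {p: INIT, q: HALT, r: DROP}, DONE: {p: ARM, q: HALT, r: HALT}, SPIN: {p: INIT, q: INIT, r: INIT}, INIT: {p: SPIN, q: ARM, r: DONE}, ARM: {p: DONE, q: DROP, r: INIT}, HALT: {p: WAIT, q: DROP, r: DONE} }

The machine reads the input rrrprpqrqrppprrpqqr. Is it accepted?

DROP → DONE → HALT → DONE → ARM → INIT → SPIN → INIT → DONE → HALT → DONE → ARM → DONE → ARM → INIT → DONE → ARM → DROP → ARM → INIT
End state INIT is not accepting.

No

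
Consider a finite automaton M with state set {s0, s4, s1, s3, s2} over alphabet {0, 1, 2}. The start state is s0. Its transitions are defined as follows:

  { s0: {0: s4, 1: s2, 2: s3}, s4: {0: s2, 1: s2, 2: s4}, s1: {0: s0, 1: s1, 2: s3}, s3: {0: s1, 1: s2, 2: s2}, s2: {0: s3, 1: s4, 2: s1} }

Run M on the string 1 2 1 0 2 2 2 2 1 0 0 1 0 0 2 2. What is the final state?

start at s0
read '1': s0 → s2
read '2': s2 → s1
read '1': s1 → s1
read '0': s1 → s0
read '2': s0 → s3
read '2': s3 → s2
read '2': s2 → s1
read '2': s1 → s3
read '1': s3 → s2
read '0': s2 → s3
read '0': s3 → s1
read '1': s1 → s1
read '0': s1 → s0
read '0': s0 → s4
read '2': s4 → s4
read '2': s4 → s4

s4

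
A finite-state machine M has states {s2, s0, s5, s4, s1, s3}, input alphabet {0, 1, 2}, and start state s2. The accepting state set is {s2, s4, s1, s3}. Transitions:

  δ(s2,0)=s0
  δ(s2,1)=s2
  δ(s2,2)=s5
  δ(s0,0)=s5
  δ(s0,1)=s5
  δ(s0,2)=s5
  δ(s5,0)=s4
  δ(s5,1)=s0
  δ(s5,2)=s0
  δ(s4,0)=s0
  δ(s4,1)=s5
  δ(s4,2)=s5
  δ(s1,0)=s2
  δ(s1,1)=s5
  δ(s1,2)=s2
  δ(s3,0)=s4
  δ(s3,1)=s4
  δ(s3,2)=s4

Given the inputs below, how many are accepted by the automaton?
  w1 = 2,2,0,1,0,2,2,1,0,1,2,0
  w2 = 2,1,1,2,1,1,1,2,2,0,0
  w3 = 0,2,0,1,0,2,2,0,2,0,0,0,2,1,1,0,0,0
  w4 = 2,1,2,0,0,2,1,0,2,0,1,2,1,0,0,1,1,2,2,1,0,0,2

1

w1: s2 → s5 → s0 → s5 → s0 → s5 → s0 → s5 → s0 → s5 → s0 → s5 → s4  → end s4, accepted
w2: s2 → s5 → s0 → s5 → s0 → s5 → s0 → s5 → s0 → s5 → s4 → s0  → end s0, rejected
w3: s2 → s0 → s5 → s4 → s5 → s4 → s5 → s0 → s5 → s0 → s5 → s4 → s0 → s5 → s0 → s5 → s4 → s0 → s5  → end s5, rejected
w4: s2 → s5 → s0 → s5 → s4 → s0 → s5 → s0 → s5 → s0 → s5 → s0 → s5 → s0 → s5 → s4 → s5 → s0 → s5 → s0 → s5 → s4 → s0 → s5  → end s5, rejected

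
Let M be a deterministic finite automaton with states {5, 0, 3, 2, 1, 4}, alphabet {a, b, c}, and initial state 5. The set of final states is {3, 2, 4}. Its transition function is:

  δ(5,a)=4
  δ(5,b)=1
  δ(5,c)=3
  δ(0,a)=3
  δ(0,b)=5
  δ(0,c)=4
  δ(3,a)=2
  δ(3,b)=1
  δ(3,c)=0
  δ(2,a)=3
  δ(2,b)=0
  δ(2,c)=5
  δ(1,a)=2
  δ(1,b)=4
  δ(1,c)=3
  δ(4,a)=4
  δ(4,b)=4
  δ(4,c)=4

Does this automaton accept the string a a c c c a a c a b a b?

Yes

5 → 4 → 4 → 4 → 4 → 4 → 4 → 4 → 4 → 4 → 4 → 4 → 4
End state 4 is accepting.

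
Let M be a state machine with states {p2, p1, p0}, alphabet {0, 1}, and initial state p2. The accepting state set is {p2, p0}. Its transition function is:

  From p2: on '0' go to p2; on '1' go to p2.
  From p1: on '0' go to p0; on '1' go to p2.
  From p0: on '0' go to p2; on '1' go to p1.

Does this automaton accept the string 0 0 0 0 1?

Yes

p2 → p2 → p2 → p2 → p2 → p2
End state p2 is accepting.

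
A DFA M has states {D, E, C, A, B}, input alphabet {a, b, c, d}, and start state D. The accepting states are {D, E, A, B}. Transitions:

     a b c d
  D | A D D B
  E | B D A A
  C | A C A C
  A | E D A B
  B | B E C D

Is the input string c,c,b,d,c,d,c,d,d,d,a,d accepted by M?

Yes

Trace: D -c-> D -c-> D -b-> D -d-> B -c-> C -d-> C -c-> A -d-> B -d-> D -d-> B -a-> B -d-> D
End state D is accepting.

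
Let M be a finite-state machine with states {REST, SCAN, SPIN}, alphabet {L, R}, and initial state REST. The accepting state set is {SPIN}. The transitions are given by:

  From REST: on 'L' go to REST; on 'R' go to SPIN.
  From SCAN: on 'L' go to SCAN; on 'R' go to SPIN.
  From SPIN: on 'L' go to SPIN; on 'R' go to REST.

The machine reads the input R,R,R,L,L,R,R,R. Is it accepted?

No

REST → SPIN → REST → SPIN → SPIN → SPIN → REST → SPIN → REST
End state REST is not accepting.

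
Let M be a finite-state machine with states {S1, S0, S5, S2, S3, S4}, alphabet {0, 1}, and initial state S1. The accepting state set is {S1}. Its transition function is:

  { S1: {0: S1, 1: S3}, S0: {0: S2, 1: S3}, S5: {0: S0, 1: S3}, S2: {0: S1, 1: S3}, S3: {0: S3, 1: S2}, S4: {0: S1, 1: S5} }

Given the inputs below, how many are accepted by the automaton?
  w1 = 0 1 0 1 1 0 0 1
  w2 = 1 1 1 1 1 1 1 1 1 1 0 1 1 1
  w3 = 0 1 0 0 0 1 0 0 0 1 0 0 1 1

0

w1: S1 → S1 → S3 → S3 → S2 → S3 → S3 → S3 → S2  → end S2, rejected
w2: S1 → S3 → S2 → S3 → S2 → S3 → S2 → S3 → S2 → S3 → S2 → S1 → S3 → S2 → S3  → end S3, rejected
w3: S1 → S1 → S3 → S3 → S3 → S3 → S2 → S1 → S1 → S1 → S3 → S3 → S3 → S2 → S3  → end S3, rejected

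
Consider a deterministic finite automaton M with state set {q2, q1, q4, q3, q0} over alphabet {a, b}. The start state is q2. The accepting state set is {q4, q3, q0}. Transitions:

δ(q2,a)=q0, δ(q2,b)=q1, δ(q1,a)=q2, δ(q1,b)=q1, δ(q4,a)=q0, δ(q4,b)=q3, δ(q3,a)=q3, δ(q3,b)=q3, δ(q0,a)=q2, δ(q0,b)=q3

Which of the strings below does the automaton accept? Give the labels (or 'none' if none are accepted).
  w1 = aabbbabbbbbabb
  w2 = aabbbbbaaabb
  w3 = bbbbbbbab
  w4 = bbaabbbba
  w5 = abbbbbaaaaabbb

w1: Trace: q2 -a-> q0 -a-> q2 -b-> q1 -b-> q1 -b-> q1 -a-> q2 -b-> q1 -b-> q1 -b-> q1 -b-> q1 -b-> q1 -a-> q2 -b-> q1 -b-> q1  → end q1, rejected
w2: Trace: q2 -a-> q0 -a-> q2 -b-> q1 -b-> q1 -b-> q1 -b-> q1 -b-> q1 -a-> q2 -a-> q0 -a-> q2 -b-> q1 -b-> q1  → end q1, rejected
w3: Trace: q2 -b-> q1 -b-> q1 -b-> q1 -b-> q1 -b-> q1 -b-> q1 -b-> q1 -a-> q2 -b-> q1  → end q1, rejected
w4: Trace: q2 -b-> q1 -b-> q1 -a-> q2 -a-> q0 -b-> q3 -b-> q3 -b-> q3 -b-> q3 -a-> q3  → end q3, accepted
w5: Trace: q2 -a-> q0 -b-> q3 -b-> q3 -b-> q3 -b-> q3 -b-> q3 -a-> q3 -a-> q3 -a-> q3 -a-> q3 -a-> q3 -b-> q3 -b-> q3 -b-> q3  → end q3, accepted

w4, w5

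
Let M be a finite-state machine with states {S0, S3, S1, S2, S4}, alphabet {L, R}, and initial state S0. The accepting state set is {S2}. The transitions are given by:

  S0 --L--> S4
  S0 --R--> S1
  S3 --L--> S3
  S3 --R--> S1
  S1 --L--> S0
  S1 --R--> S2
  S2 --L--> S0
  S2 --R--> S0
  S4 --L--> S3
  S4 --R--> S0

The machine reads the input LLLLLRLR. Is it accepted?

No

start at S0
read 'L': S0 → S4
read 'L': S4 → S3
read 'L': S3 → S3
read 'L': S3 → S3
read 'L': S3 → S3
read 'R': S3 → S1
read 'L': S1 → S0
read 'R': S0 → S1
End state S1 is not accepting.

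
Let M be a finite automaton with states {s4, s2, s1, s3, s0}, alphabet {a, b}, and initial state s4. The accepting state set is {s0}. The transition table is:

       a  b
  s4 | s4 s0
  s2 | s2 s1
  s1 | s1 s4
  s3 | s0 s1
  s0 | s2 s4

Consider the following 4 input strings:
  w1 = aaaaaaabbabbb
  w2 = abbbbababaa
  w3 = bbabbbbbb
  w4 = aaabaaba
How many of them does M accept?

1

w1:
  start at s4
  read 'a': s4 → s4
  read 'a': s4 → s4
  read 'a': s4 → s4
  read 'a': s4 → s4
  read 'a': s4 → s4
  read 'a': s4 → s4
  read 'a': s4 → s4
  read 'b': s4 → s0
  read 'b': s0 → s4
  read 'a': s4 → s4
  read 'b': s4 → s0
  read 'b': s0 → s4
  read 'b': s4 → s0
  end s0, accepted
w2:
  start at s4
  read 'a': s4 → s4
  read 'b': s4 → s0
  read 'b': s0 → s4
  read 'b': s4 → s0
  read 'b': s0 → s4
  read 'a': s4 → s4
  read 'b': s4 → s0
  read 'a': s0 → s2
  read 'b': s2 → s1
  read 'a': s1 → s1
  read 'a': s1 → s1
  end s1, rejected
w3:
  start at s4
  read 'b': s4 → s0
  read 'b': s0 → s4
  read 'a': s4 → s4
  read 'b': s4 → s0
  read 'b': s0 → s4
  read 'b': s4 → s0
  read 'b': s0 → s4
  read 'b': s4 → s0
  read 'b': s0 → s4
  end s4, rejected
w4:
  start at s4
  read 'a': s4 → s4
  read 'a': s4 → s4
  read 'a': s4 → s4
  read 'b': s4 → s0
  read 'a': s0 → s2
  read 'a': s2 → s2
  read 'b': s2 → s1
  read 'a': s1 → s1
  end s1, rejected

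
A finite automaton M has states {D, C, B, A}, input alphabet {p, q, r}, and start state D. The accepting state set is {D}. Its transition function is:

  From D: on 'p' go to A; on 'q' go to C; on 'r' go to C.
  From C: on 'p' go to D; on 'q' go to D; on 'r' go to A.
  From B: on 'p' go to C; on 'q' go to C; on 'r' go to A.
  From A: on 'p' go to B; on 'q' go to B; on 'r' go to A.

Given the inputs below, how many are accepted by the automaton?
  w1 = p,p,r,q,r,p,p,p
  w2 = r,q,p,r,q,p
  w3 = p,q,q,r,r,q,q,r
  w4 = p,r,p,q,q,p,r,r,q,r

1

w1:
  start at D
  read 'p': D → A
  read 'p': A → B
  read 'r': B → A
  read 'q': A → B
  read 'r': B → A
  read 'p': A → B
  read 'p': B → C
  read 'p': C → D
  end D, accepted
w2:
  start at D
  read 'r': D → C
  read 'q': C → D
  read 'p': D → A
  read 'r': A → A
  read 'q': A → B
  read 'p': B → C
  end C, rejected
w3:
  start at D
  read 'p': D → A
  read 'q': A → B
  read 'q': B → C
  read 'r': C → A
  read 'r': A → A
  read 'q': A → B
  read 'q': B → C
  read 'r': C → A
  end A, rejected
w4:
  start at D
  read 'p': D → A
  read 'r': A → A
  read 'p': A → B
  read 'q': B → C
  read 'q': C → D
  read 'p': D → A
  read 'r': A → A
  read 'r': A → A
  read 'q': A → B
  read 'r': B → A
  end A, rejected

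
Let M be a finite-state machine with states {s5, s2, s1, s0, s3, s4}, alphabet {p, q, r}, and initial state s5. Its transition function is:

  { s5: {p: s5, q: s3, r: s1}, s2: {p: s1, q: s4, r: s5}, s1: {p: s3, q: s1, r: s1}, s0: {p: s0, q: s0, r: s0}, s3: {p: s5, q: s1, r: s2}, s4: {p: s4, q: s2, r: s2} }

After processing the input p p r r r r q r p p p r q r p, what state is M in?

Trace: s5 -p-> s5 -p-> s5 -r-> s1 -r-> s1 -r-> s1 -r-> s1 -q-> s1 -r-> s1 -p-> s3 -p-> s5 -p-> s5 -r-> s1 -q-> s1 -r-> s1 -p-> s3

s3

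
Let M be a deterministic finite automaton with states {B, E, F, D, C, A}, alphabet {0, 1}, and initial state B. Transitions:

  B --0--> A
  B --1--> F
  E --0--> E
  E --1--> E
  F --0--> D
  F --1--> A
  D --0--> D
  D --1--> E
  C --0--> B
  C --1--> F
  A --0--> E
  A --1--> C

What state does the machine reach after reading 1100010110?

E

B → F → A → E → E → E → E → E → E → E → E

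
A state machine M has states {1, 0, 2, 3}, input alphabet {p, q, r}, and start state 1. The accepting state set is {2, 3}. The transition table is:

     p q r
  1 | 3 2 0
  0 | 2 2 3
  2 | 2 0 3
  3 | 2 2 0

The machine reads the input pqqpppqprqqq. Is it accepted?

Trace: 1 -p-> 3 -q-> 2 -q-> 0 -p-> 2 -p-> 2 -p-> 2 -q-> 0 -p-> 2 -r-> 3 -q-> 2 -q-> 0 -q-> 2
End state 2 is accepting.

Yes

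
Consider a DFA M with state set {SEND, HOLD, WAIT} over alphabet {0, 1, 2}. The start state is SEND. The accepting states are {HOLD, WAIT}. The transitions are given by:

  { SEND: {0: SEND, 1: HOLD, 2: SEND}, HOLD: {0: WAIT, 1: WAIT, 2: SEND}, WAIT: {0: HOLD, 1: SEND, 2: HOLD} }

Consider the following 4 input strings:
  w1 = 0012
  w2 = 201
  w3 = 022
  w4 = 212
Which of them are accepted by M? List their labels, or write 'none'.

w1:
  start at SEND
  read '0': SEND → SEND
  read '0': SEND → SEND
  read '1': SEND → HOLD
  read '2': HOLD → SEND
  end SEND, rejected
w2:
  start at SEND
  read '2': SEND → SEND
  read '0': SEND → SEND
  read '1': SEND → HOLD
  end HOLD, accepted
w3:
  start at SEND
  read '0': SEND → SEND
  read '2': SEND → SEND
  read '2': SEND → SEND
  end SEND, rejected
w4:
  start at SEND
  read '2': SEND → SEND
  read '1': SEND → HOLD
  read '2': HOLD → SEND
  end SEND, rejected

w2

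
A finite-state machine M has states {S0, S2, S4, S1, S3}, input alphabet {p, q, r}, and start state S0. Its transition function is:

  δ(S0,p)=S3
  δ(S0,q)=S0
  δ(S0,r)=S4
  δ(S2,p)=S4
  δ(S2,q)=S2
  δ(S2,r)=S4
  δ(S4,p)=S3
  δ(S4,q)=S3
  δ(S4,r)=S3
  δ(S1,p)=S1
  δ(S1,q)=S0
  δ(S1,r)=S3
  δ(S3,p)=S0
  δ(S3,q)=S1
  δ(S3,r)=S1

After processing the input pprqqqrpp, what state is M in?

S0 → S3 → S0 → S4 → S3 → S1 → S0 → S4 → S3 → S0

S0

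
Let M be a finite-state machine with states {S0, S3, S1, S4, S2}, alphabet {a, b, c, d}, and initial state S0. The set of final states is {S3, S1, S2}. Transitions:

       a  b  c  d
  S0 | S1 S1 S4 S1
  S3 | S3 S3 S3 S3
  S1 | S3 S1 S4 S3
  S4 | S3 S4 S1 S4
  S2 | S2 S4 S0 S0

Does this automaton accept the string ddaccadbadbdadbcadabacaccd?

Yes

S0 → S1 → S3 → S3 → S3 → S3 → S3 → S3 → S3 → S3 → S3 → S3 → S3 → S3 → S3 → S3 → S3 → S3 → S3 → S3 → S3 → S3 → S3 → S3 → S3 → S3 → S3
End state S3 is accepting.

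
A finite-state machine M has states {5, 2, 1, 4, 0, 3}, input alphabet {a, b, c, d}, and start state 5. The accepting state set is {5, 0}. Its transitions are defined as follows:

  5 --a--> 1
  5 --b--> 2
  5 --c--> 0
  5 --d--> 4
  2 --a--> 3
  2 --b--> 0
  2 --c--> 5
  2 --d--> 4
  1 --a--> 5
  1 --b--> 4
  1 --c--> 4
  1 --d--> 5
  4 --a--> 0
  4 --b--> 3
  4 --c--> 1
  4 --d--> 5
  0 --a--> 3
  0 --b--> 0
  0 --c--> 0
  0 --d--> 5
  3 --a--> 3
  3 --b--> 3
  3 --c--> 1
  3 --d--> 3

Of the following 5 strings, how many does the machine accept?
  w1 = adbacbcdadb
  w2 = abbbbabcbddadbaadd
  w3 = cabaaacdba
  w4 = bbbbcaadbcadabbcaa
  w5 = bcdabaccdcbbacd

w1: 5 → 1 → 5 → 2 → 3 → 1 → 4 → 1 → 5 → 1 → 5 → 2  → end 2, rejected
w2: 5 → 1 → 4 → 3 → 3 → 3 → 3 → 3 → 1 → 4 → 5 → 4 → 0 → 5 → 2 → 3 → 3 → 3 → 3  → end 3, rejected
w3: 5 → 0 → 3 → 3 → 3 → 3 → 3 → 1 → 5 → 2 → 3  → end 3, rejected
w4: 5 → 2 → 0 → 0 → 0 → 0 → 3 → 3 → 3 → 3 → 1 → 5 → 4 → 0 → 0 → 0 → 0 → 3 → 3  → end 3, rejected
w5: 5 → 2 → 5 → 4 → 0 → 0 → 3 → 1 → 4 → 5 → 0 → 0 → 0 → 3 → 1 → 5  → end 5, accepted

1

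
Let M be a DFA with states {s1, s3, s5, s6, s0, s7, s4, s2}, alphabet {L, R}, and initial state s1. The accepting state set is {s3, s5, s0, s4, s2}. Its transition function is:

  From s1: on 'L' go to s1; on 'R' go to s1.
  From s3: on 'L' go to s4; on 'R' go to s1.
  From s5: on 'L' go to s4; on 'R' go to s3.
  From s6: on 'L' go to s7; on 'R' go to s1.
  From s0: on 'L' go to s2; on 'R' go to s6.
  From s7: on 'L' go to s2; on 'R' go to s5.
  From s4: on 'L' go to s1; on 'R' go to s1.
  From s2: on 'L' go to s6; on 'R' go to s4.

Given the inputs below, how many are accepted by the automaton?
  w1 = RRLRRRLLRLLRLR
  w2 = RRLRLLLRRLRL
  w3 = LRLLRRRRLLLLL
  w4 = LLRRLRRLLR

0

w1: s1 → s1 → s1 → s1 → s1 → s1 → s1 → s1 → s1 → s1 → s1 → s1 → s1 → s1 → s1  → end s1, rejected
w2: s1 → s1 → s1 → s1 → s1 → s1 → s1 → s1 → s1 → s1 → s1 → s1 → s1  → end s1, rejected
w3: s1 → s1 → s1 → s1 → s1 → s1 → s1 → s1 → s1 → s1 → s1 → s1 → s1 → s1  → end s1, rejected
w4: s1 → s1 → s1 → s1 → s1 → s1 → s1 → s1 → s1 → s1 → s1  → end s1, rejected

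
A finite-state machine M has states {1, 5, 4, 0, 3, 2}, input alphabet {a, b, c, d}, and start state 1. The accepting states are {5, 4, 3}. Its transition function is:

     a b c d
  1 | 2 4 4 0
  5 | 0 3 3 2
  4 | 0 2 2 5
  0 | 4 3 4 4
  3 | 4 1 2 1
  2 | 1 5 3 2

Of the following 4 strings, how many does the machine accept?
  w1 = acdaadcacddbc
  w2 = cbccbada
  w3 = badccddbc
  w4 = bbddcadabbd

w1:
  start at 1
  read 'a': 1 → 2
  read 'c': 2 → 3
  read 'd': 3 → 1
  read 'a': 1 → 2
  read 'a': 2 → 1
  read 'd': 1 → 0
  read 'c': 0 → 4
  read 'a': 4 → 0
  read 'c': 0 → 4
  read 'd': 4 → 5
  read 'd': 5 → 2
  read 'b': 2 → 5
  read 'c': 5 → 3
  end 3, accepted
w2:
  start at 1
  read 'c': 1 → 4
  read 'b': 4 → 2
  read 'c': 2 → 3
  read 'c': 3 → 2
  read 'b': 2 → 5
  read 'a': 5 → 0
  read 'd': 0 → 4
  read 'a': 4 → 0
  end 0, rejected
w3:
  start at 1
  read 'b': 1 → 4
  read 'a': 4 → 0
  read 'd': 0 → 4
  read 'c': 4 → 2
  read 'c': 2 → 3
  read 'd': 3 → 1
  read 'd': 1 → 0
  read 'b': 0 → 3
  read 'c': 3 → 2
  end 2, rejected
w4:
  start at 1
  read 'b': 1 → 4
  read 'b': 4 → 2
  read 'd': 2 → 2
  read 'd': 2 → 2
  read 'c': 2 → 3
  read 'a': 3 → 4
  read 'd': 4 → 5
  read 'a': 5 → 0
  read 'b': 0 → 3
  read 'b': 3 → 1
  read 'd': 1 → 0
  end 0, rejected

1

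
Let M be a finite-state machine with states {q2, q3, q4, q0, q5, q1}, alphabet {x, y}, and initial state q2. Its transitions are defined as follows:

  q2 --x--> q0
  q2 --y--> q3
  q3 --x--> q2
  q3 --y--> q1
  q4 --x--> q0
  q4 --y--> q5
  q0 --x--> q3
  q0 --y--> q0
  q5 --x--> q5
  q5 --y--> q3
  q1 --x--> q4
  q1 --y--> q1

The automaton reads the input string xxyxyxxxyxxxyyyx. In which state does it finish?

q4

start at q2
read 'x': q2 → q0
read 'x': q0 → q3
read 'y': q3 → q1
read 'x': q1 → q4
read 'y': q4 → q5
read 'x': q5 → q5
read 'x': q5 → q5
read 'x': q5 → q5
read 'y': q5 → q3
read 'x': q3 → q2
read 'x': q2 → q0
read 'x': q0 → q3
read 'y': q3 → q1
read 'y': q1 → q1
read 'y': q1 → q1
read 'x': q1 → q4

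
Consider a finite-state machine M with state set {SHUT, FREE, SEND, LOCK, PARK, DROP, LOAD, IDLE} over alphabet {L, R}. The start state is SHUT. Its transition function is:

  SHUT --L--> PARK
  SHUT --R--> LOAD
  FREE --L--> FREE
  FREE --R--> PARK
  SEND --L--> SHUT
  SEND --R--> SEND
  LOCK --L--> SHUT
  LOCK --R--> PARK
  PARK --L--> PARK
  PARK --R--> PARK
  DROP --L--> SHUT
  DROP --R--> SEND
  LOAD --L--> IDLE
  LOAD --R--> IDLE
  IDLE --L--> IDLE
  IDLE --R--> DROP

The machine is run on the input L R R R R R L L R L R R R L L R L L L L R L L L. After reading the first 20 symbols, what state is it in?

PARK

SHUT → PARK → PARK → PARK → PARK → PARK → PARK → PARK → PARK → PARK → PARK → PARK → PARK → PARK → PARK → PARK → PARK → PARK → PARK → PARK → PARK
After 20 symbols: PARK.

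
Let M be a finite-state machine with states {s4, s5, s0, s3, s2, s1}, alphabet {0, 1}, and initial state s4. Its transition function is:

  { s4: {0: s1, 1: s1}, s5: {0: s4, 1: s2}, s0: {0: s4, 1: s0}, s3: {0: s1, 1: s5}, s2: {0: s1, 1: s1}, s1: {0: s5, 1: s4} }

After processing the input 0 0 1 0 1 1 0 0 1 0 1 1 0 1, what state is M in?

s2

start at s4
read '0': s4 → s1
read '0': s1 → s5
read '1': s5 → s2
read '0': s2 → s1
read '1': s1 → s4
read '1': s4 → s1
read '0': s1 → s5
read '0': s5 → s4
read '1': s4 → s1
read '0': s1 → s5
read '1': s5 → s2
read '1': s2 → s1
read '0': s1 → s5
read '1': s5 → s2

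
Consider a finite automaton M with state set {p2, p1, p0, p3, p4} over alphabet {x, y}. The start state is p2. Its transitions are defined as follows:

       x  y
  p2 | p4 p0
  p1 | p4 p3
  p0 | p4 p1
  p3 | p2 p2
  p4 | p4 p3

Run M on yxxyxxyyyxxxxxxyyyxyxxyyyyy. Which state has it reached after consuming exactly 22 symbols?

p4

start at p2
read 'y': p2 → p0
read 'x': p0 → p4
read 'x': p4 → p4
read 'y': p4 → p3
read 'x': p3 → p2
read 'x': p2 → p4
read 'y': p4 → p3
read 'y': p3 → p2
read 'y': p2 → p0
read 'x': p0 → p4
read 'x': p4 → p4
read 'x': p4 → p4
read 'x': p4 → p4
read 'x': p4 → p4
read 'x': p4 → p4
read 'y': p4 → p3
read 'y': p3 → p2
read 'y': p2 → p0
read 'x': p0 → p4
read 'y': p4 → p3
read 'x': p3 → p2
read 'x': p2 → p4
After 22 symbols: p4.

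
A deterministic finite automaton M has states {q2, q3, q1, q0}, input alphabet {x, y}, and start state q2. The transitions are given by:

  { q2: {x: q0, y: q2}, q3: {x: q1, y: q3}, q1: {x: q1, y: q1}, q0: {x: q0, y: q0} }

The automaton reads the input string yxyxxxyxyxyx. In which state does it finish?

start at q2
read 'y': q2 → q2
read 'x': q2 → q0
read 'y': q0 → q0
read 'x': q0 → q0
read 'x': q0 → q0
read 'x': q0 → q0
read 'y': q0 → q0
read 'x': q0 → q0
read 'y': q0 → q0
read 'x': q0 → q0
read 'y': q0 → q0
read 'x': q0 → q0

q0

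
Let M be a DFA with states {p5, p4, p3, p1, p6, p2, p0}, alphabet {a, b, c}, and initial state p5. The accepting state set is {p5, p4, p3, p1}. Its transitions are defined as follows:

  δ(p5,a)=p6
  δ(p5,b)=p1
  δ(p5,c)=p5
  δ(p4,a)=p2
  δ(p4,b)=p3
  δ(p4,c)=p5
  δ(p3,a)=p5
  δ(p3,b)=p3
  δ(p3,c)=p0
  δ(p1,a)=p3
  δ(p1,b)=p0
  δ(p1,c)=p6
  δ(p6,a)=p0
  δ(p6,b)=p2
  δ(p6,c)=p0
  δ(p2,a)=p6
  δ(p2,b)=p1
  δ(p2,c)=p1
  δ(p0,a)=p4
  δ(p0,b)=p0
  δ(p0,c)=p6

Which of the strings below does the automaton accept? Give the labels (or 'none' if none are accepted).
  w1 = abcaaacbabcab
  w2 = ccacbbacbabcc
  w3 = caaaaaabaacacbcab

w1

w1: p5 → p6 → p2 → p1 → p3 → p5 → p6 → p0 → p0 → p4 → p3 → p0 → p4 → p3  → end p3, accepted
w2: p5 → p5 → p5 → p6 → p0 → p0 → p0 → p4 → p5 → p1 → p3 → p3 → p0 → p6  → end p6, rejected
w3: p5 → p5 → p6 → p0 → p4 → p2 → p6 → p0 → p0 → p4 → p2 → p1 → p3 → p0 → p0 → p6 → p0 → p0  → end p0, rejected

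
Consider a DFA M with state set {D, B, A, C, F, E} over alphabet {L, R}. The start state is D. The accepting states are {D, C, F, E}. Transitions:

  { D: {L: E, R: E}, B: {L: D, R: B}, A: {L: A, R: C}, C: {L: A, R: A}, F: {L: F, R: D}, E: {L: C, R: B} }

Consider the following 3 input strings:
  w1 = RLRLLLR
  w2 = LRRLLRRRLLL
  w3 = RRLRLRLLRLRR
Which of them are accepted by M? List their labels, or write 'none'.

w1, w2

w1: Trace: D -R-> E -L-> C -R-> A -L-> A -L-> A -L-> A -R-> C  → end C, accepted
w2: Trace: D -L-> E -R-> B -R-> B -L-> D -L-> E -R-> B -R-> B -R-> B -L-> D -L-> E -L-> C  → end C, accepted
w3: Trace: D -R-> E -R-> B -L-> D -R-> E -L-> C -R-> A -L-> A -L-> A -R-> C -L-> A -R-> C -R-> A  → end A, rejected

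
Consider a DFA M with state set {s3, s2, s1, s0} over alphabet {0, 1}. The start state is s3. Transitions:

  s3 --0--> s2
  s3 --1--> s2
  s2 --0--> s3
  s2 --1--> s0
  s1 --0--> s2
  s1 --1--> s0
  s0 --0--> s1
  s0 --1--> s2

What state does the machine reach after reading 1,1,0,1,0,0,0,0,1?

s0

s3 → s2 → s0 → s1 → s0 → s1 → s2 → s3 → s2 → s0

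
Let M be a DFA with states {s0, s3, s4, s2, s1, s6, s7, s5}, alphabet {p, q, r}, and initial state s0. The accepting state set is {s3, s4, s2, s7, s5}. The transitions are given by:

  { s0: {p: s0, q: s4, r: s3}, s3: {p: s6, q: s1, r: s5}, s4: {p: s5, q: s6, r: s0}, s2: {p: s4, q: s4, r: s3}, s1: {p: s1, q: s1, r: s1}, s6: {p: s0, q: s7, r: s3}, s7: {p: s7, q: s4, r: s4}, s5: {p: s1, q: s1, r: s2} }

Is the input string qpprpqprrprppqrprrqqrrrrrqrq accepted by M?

No

Trace: s0 -q-> s4 -p-> s5 -p-> s1 -r-> s1 -p-> s1 -q-> s1 -p-> s1 -r-> s1 -r-> s1 -p-> s1 -r-> s1 -p-> s1 -p-> s1 -q-> s1 -r-> s1 -p-> s1 -r-> s1 -r-> s1 -q-> s1 -q-> s1 -r-> s1 -r-> s1 -r-> s1 -r-> s1 -r-> s1 -q-> s1 -r-> s1 -q-> s1
End state s1 is not accepting.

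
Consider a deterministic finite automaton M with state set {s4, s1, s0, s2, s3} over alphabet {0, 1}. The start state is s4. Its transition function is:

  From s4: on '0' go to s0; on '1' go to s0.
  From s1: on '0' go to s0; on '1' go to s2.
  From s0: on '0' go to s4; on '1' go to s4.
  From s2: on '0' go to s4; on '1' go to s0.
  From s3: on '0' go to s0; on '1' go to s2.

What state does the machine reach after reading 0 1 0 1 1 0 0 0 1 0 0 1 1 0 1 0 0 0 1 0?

start at s4
read '0': s4 → s0
read '1': s0 → s4
read '0': s4 → s0
read '1': s0 → s4
read '1': s4 → s0
read '0': s0 → s4
read '0': s4 → s0
read '0': s0 → s4
read '1': s4 → s0
read '0': s0 → s4
read '0': s4 → s0
read '1': s0 → s4
read '1': s4 → s0
read '0': s0 → s4
read '1': s4 → s0
read '0': s0 → s4
read '0': s4 → s0
read '0': s0 → s4
read '1': s4 → s0
read '0': s0 → s4

s4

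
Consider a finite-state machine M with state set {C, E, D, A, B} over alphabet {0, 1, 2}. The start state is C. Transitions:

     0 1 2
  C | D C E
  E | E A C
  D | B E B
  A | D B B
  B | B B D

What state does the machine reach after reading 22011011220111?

B

Trace: C -2-> E -2-> C -0-> D -1-> E -1-> A -0-> D -1-> E -1-> A -2-> B -2-> D -0-> B -1-> B -1-> B -1-> B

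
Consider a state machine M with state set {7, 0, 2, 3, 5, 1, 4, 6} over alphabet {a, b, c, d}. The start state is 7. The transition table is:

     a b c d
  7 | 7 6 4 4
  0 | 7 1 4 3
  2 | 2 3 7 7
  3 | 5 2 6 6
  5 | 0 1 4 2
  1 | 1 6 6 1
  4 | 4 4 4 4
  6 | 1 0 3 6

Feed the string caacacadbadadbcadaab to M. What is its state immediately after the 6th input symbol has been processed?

4

Trace: 7 -c-> 4 -a-> 4 -a-> 4 -c-> 4 -a-> 4 -c-> 4
After 6 symbols: 4.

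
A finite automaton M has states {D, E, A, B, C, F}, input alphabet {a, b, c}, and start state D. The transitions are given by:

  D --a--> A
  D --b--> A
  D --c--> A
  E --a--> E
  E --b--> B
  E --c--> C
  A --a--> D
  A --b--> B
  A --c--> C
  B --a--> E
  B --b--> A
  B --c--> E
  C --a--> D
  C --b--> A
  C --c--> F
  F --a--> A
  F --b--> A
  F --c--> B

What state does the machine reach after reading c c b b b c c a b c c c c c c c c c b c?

D → A → C → A → B → A → C → F → A → B → E → C → F → B → E → C → F → B → E → B → E

E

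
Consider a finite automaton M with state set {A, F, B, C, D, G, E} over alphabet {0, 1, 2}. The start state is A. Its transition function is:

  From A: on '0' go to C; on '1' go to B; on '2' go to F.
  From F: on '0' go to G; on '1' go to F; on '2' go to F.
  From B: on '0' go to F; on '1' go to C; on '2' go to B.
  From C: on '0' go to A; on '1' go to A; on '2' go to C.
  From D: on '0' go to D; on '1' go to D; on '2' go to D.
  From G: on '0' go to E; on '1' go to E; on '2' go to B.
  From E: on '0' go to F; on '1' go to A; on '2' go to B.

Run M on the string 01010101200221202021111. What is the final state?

Trace: A -0-> C -1-> A -0-> C -1-> A -0-> C -1-> A -0-> C -1-> A -2-> F -0-> G -0-> E -2-> B -2-> B -1-> C -2-> C -0-> A -2-> F -0-> G -2-> B -1-> C -1-> A -1-> B -1-> C

C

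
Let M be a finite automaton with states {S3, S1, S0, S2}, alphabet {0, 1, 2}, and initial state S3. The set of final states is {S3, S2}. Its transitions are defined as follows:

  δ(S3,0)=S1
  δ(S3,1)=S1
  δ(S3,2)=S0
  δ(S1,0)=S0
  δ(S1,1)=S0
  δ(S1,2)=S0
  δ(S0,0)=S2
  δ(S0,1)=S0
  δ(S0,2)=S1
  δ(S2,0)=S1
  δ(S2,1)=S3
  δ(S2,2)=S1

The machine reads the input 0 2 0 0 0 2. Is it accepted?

S3 → S1 → S0 → S2 → S1 → S0 → S1
End state S1 is not accepting.

No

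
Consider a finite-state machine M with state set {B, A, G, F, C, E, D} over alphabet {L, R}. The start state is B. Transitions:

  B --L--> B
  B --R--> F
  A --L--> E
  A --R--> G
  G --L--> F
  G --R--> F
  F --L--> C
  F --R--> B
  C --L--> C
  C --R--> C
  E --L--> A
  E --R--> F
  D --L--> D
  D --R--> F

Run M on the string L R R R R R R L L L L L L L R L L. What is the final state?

B → B → F → B → F → B → F → B → B → B → B → B → B → B → B → F → C → C

C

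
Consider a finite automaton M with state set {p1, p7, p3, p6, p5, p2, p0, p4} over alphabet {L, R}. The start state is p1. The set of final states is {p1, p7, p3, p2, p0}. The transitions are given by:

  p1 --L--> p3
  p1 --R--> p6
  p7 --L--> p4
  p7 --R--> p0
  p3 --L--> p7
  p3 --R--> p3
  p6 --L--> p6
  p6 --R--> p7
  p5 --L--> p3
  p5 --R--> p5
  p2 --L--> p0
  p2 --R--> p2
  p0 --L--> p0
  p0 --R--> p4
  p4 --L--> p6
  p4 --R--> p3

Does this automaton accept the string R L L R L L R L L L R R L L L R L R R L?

Trace: p1 -R-> p6 -L-> p6 -L-> p6 -R-> p7 -L-> p4 -L-> p6 -R-> p7 -L-> p4 -L-> p6 -L-> p6 -R-> p7 -R-> p0 -L-> p0 -L-> p0 -L-> p0 -R-> p4 -L-> p6 -R-> p7 -R-> p0 -L-> p0
End state p0 is accepting.

Yes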